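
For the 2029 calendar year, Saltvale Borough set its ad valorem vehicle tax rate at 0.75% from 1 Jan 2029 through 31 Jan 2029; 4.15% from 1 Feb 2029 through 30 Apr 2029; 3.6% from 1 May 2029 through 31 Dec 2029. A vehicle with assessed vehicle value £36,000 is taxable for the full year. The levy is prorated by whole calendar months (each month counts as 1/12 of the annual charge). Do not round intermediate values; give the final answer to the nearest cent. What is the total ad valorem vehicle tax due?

£1,260.00

1 Jan – 31 Jan 2029: 1 month at 0.75% → £36,000 × 0.75% × 1/12 = £22.5000
1 Feb – 30 Apr 2029: 3 months at 4.15% → £36,000 × 4.15% × 3/12 = £373.5000
1 May – 31 Dec 2029: 8 months at 3.6% → £36,000 × 3.6% × 8/12 = £864.0000
Total = £1,260.0000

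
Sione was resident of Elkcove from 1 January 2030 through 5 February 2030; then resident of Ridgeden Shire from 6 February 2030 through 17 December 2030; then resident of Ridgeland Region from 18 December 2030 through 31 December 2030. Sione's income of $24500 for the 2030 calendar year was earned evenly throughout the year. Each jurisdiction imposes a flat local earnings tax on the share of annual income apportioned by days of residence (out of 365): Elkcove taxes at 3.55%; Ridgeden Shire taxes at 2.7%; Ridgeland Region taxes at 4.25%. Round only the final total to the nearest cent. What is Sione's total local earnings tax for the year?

$696.61

Elkcove, 1 January – 5 February 2030: 36 days → $24500 × 3.55% × 36/365 = $85.7836
Ridgeden Shire, 6 February – 17 December 2030: 315 days → $24500 × 2.7% × 315/365 = $570.8836
Ridgeland Region, 18 December – 31 December 2030: 14 days → $24500 × 4.25% × 14/365 = $39.9384
Total = $696.6055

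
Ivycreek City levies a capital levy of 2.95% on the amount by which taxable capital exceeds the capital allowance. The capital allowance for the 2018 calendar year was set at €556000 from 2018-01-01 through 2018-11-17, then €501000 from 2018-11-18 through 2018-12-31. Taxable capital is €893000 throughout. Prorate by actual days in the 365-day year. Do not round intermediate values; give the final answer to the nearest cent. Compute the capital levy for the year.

€10137.09

2018-01-01 to 2018-11-17: 321 days, exemption €556000 → (€893000 − €556000) × 2.95% × 321/365 = €8743.0726
2018-11-18 to 2018-12-31: 44 days, exemption €501000 → (€893000 − €501000) × 2.95% × 44/365 = €1394.0164
Total = €10137.0890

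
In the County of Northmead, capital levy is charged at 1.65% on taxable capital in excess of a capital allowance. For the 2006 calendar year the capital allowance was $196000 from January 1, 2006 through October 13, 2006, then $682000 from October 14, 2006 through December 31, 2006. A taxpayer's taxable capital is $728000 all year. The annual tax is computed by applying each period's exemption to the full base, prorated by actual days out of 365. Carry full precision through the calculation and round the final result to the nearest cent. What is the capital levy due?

$7042.38

January 1 – October 13, 2006: 286 days, exemption $196000 → ($728000 − $196000) × 1.65% × 286/365 = $6878.1041
October 14 – December 31, 2006: 79 days, exemption $682000 → ($728000 − $682000) × 1.65% × 79/365 = $164.2767
Total = $7042.3808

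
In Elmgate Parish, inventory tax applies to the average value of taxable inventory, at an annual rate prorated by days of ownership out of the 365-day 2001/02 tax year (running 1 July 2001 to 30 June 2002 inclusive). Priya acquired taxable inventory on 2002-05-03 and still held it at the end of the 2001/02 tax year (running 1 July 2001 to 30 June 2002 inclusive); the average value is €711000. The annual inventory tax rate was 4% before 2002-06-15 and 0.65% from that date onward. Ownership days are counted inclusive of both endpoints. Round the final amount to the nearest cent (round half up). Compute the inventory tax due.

2002-05-03 to 2002-06-14: 43 days at 4% → €711000 × 4% × 43/365 = €3350.4658
2002-06-15 to 2002-06-30: 16 days at 0.65% → €711000 × 0.65% × 16/365 = €202.5863
Total = €3553.0521

€3553.05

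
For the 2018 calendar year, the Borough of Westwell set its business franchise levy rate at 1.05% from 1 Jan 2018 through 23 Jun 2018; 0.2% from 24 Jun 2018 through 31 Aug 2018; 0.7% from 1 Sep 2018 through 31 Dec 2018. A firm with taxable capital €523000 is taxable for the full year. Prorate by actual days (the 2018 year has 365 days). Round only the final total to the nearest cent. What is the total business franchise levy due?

€4039.28

1 Jan – 23 Jun 2018: 174 days at 1.05% → €523000 × 1.05% × 174/365 = €2617.8658
24 Jun – 31 Aug 2018: 69 days at 0.2% → €523000 × 0.2% × 69/365 = €197.7370
1 Sep – 31 Dec 2018: 122 days at 0.7% → €523000 × 0.7% × 122/365 = €1223.6767
Total = €4039.2795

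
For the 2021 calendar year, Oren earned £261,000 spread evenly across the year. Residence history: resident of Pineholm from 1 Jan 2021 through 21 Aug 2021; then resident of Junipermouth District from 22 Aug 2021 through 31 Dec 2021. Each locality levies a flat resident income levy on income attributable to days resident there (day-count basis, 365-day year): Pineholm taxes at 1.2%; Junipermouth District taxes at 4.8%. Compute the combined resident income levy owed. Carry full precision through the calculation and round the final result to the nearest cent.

Pineholm, 1 Jan – 21 Aug 2021: 233 days → £261,000 × 1.2% × 233/365 = £1,999.3315
Junipermouth District, 22 Aug – 31 Dec 2021: 132 days → £261,000 × 4.8% × 132/365 = £4,530.6740
Total = £6,530.0055

£6,530.01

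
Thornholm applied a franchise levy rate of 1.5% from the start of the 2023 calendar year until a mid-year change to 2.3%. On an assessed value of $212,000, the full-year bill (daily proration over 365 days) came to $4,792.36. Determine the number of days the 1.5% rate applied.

Let d = days at the first rate; then 365 − d days at the second rate.
$212,000 × [1.5%·d + 2.3%·(365−d)] / 365 = $4,792.36
Solving gives d = 18, so the new rate took effect on 19 Jan 2023.

18 days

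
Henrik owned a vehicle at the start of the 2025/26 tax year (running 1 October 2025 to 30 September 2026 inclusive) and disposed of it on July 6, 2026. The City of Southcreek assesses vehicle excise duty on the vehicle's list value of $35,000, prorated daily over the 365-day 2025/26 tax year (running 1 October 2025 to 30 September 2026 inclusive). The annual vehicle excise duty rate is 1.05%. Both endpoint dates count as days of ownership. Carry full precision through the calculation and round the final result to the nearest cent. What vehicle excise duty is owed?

Days held (October 1, 2025 – July 6, 2026): 279 out of 365
Tax = $35,000 × 1.05% × 279/365 = $280.9110

$280.91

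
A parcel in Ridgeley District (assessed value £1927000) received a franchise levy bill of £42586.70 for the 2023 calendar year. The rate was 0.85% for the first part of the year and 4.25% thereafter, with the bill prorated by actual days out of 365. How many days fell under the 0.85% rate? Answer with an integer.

Let d = days at the first rate; then 365 − d days at the second rate.
£1927000 × [0.85%·d + 4.25%·(365−d)] / 365 = £42586.70
Solving gives d = 219, so the new rate took effect on 8 August 2023.

219 days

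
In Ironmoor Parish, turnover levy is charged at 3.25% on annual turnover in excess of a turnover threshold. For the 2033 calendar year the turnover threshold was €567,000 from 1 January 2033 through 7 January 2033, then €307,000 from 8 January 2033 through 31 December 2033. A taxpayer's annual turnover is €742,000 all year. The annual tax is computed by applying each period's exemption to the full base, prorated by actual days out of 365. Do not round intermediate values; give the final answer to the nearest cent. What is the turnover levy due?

1 January – 7 January 2033: 7 days, exemption €567,000 → (€742,000 − €567,000) × 3.25% × 7/365 = €109.0753
8 January – 31 December 2033: 358 days, exemption €307,000 → (€742,000 − €307,000) × 3.25% × 358/365 = €13,866.3699
Total = €13,975.4452

€13,975.45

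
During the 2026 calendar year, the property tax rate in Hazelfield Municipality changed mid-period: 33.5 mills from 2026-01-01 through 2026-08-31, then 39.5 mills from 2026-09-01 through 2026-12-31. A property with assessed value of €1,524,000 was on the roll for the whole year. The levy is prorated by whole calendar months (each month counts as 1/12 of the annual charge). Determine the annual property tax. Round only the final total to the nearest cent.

2026-01-01 to 2026-08-31: 8 months at 33.5 mills → €1,524,000 × 3.35% × 8/12 = €34,036.0000
2026-09-01 to 2026-12-31: 4 months at 39.5 mills → €1,524,000 × 3.95% × 4/12 = €20,066.0000
Total = €54,102.0000

€54,102.00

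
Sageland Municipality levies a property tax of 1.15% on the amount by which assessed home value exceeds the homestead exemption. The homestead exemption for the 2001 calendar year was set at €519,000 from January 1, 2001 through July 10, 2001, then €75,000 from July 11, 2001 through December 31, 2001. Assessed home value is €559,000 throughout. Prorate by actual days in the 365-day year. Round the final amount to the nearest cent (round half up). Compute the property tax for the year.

January 1 – July 10, 2001: 191 days, exemption €519,000 → (€559,000 − €519,000) × 1.15% × 191/365 = €240.7123
July 11 – December 31, 2001: 174 days, exemption €75,000 → (€559,000 − €75,000) × 1.15% × 174/365 = €2,653.3808
Total = €2,894.0932

€2,894.09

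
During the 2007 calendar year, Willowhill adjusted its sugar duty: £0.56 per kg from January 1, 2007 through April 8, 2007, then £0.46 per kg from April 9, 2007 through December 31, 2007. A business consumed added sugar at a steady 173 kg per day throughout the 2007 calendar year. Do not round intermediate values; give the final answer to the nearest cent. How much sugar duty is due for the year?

January 1 – April 8, 2007: 98 days × 173 kg/day = 16,954 kg at £0.56/kg → £9,494.24
April 9 – December 31, 2007: 267 days × 173 kg/day = 46,191 kg at £0.46/kg → £21,247.86

£30,742.10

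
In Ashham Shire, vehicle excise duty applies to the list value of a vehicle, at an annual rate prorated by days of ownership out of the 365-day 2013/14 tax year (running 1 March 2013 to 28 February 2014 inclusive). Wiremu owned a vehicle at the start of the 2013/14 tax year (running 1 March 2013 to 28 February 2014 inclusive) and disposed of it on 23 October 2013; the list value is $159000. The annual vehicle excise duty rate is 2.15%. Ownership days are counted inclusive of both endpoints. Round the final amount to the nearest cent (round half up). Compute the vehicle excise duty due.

$2219.68

Days held (1 March – 23 October 2013): 237 out of 365
Tax = $159000 × 2.15% × 237/365 = $2219.6836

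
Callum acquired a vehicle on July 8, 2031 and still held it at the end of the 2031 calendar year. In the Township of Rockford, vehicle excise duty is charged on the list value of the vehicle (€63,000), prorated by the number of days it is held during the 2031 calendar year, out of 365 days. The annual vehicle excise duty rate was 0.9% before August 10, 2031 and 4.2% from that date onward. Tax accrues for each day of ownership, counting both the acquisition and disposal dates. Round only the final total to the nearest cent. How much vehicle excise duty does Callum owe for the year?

€1,095.16

July 8 – August 9, 2031: 33 days at 0.9% → €63,000 × 0.9% × 33/365 = €51.2630
August 10 – December 31, 2031: 144 days at 4.2% → €63,000 × 4.2% × 144/365 = €1,043.9014
Total = €1,095.1644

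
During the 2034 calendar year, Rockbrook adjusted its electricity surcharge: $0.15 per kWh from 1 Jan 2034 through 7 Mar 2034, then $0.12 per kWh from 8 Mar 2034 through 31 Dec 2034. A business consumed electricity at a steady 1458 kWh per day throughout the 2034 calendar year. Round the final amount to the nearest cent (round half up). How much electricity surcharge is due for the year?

1 Jan – 7 Mar 2034: 66 days × 1458 kWh/day = 96,228 kWh at $0.15/kWh → $14,434.20
8 Mar – 31 Dec 2034: 299 days × 1458 kWh/day = 435,942 kWh at $0.12/kWh → $52,313.04

$66,747.24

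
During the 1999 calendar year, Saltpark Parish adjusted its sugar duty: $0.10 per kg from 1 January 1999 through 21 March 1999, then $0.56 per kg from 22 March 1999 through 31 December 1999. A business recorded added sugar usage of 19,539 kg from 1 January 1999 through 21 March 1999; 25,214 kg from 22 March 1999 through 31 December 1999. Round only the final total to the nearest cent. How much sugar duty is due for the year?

$16073.74

1 January – 21 March 1999: 19,539 kg at $0.10/kg → $1953.90
22 March – 31 December 1999: 25,214 kg at $0.56/kg → $14119.84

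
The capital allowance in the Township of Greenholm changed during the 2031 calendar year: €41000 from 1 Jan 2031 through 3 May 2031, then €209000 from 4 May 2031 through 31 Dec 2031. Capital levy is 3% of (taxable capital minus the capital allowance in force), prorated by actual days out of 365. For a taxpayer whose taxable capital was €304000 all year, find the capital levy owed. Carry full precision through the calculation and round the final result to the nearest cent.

€4548.41

1 Jan – 3 May 2031: 123 days, exemption €41000 → (€304000 − €41000) × 3% × 123/365 = €2658.8219
4 May – 31 Dec 2031: 242 days, exemption €209000 → (€304000 − €209000) × 3% × 242/365 = €1889.5890
Total = €4548.4110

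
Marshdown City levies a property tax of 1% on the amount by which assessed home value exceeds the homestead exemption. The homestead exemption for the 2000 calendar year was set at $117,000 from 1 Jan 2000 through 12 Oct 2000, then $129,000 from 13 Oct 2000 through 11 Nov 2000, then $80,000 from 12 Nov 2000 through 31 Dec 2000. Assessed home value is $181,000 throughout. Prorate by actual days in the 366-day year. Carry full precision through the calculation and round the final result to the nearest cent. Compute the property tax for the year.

$680.71

1 Jan – 12 Oct 2000: 286 days, exemption $117,000 → ($181,000 − $117,000) × 1% × 286/366 = $500.1093
13 Oct – 11 Nov 2000: 30 days, exemption $129,000 → ($181,000 − $129,000) × 1% × 30/366 = $42.6230
12 Nov – 31 Dec 2000: 50 days, exemption $80,000 → ($181,000 − $80,000) × 1% × 50/366 = $137.9781
Total = $680.7104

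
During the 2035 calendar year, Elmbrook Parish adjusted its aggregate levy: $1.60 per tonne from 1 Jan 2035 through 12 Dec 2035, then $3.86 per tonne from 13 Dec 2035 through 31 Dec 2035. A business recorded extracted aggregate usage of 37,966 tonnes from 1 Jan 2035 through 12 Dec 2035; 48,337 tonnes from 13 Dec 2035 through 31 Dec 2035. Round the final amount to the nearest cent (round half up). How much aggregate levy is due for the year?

1 Jan – 12 Dec 2035: 37,966 tonnes at $1.60/tonne → $60,745.60
13 Dec – 31 Dec 2035: 48,337 tonnes at $3.86/tonne → $186,580.82

$247,326.42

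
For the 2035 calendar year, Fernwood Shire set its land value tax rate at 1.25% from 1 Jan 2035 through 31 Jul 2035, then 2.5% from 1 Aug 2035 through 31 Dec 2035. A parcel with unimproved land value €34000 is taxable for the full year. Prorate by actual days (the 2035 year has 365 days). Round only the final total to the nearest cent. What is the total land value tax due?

1 Jan – 31 Jul 2035: 212 days at 1.25% → €34000 × 1.25% × 212/365 = €246.8493
1 Aug – 31 Dec 2035: 153 days at 2.5% → €34000 × 2.5% × 153/365 = €356.3014
Total = €603.1507

€603.15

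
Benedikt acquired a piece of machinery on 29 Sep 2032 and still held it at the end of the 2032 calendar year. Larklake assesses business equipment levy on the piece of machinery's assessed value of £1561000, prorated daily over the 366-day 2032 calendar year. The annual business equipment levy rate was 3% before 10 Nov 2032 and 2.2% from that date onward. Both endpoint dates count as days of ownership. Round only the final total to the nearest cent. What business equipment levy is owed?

£10253.13

29 Sep – 9 Nov 2032: 42 days at 3% → £1561000 × 3% × 42/366 = £5373.9344
10 Nov – 31 Dec 2032: 52 days at 2.2% → £1561000 × 2.2% × 52/366 = £4879.1913
Total = £10253.1257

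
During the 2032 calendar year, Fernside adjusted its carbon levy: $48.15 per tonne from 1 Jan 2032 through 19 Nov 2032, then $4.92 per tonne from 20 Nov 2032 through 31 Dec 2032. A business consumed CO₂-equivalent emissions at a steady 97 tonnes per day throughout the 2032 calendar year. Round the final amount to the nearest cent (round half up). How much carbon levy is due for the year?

$1533302.28

1 Jan – 19 Nov 2032: 324 days × 97 tonnes/day = 31,428 tonnes at $48.15/tonne → $1513258.20
20 Nov – 31 Dec 2032: 42 days × 97 tonnes/day = 4,074 tonnes at $4.92/tonne → $20044.08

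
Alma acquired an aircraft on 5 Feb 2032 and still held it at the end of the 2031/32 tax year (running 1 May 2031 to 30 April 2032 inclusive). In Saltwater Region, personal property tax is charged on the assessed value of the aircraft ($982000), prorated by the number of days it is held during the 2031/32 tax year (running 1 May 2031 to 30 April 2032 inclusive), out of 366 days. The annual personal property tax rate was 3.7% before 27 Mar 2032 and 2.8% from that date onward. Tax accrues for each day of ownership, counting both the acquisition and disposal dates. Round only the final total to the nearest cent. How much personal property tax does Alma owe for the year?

5 Feb – 26 Mar 2032: 51 days at 3.7% → $982000 × 3.7% × 51/366 = $5062.9344
27 Mar – 30 Apr 2032: 35 days at 2.8% → $982000 × 2.8% × 35/366 = $2629.3989
Total = $7692.3333

$7692.33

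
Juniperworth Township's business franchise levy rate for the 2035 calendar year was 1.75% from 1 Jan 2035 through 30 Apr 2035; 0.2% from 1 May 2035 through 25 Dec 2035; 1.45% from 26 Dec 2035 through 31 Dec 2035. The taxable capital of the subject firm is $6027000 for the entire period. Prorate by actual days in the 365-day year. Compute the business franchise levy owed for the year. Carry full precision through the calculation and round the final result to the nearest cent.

1 Jan – 30 Apr 2035: 120 days at 1.75% → $6027000 × 1.75% × 120/365 = $34675.8904
1 May – 25 Dec 2035: 239 days at 0.2% → $6027000 × 0.2% × 239/365 = $7892.8932
26 Dec – 31 Dec 2035: 6 days at 1.45% → $6027000 × 1.45% × 6/365 = $1436.5726
Total = $44005.3562

$44005.36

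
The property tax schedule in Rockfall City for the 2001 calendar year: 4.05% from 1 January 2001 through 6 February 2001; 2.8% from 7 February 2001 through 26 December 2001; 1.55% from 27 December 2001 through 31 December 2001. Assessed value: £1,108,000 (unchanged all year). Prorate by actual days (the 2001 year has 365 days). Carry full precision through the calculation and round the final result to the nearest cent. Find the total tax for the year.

1 January – 6 February 2001: 37 days at 4.05% → £1,108,000 × 4.05% × 37/365 = £4,548.8712
7 February – 26 December 2001: 323 days at 2.8% → £1,108,000 × 2.8% × 323/365 = £27,454.1151
27 December – 31 December 2001: 5 days at 1.55% → £1,108,000 × 1.55% × 5/365 = £235.2603
Total = £32,238.2466

£32,238.25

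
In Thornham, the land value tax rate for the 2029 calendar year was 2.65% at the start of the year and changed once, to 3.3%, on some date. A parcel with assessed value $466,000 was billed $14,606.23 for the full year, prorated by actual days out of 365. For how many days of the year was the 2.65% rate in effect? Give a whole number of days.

Let d = days at the first rate; then 365 − d days at the second rate.
$466,000 × [2.65%·d + 3.3%·(365−d)] / 365 = $14,606.23
Solving gives d = 93, so the new rate took effect on 4 Apr 2029.

93 days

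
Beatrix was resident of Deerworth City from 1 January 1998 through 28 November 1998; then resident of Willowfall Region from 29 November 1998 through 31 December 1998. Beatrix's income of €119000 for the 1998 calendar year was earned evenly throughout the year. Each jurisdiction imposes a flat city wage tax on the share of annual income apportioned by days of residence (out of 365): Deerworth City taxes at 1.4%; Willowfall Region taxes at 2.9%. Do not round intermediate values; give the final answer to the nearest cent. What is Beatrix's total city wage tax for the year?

Deerworth City, 1 January – 28 November 1998: 332 days → €119000 × 1.4% × 332/365 = €1515.3753
Willowfall Region, 29 November – 31 December 1998: 33 days → €119000 × 2.9% × 33/365 = €312.0082
Total = €1827.3836

€1827.38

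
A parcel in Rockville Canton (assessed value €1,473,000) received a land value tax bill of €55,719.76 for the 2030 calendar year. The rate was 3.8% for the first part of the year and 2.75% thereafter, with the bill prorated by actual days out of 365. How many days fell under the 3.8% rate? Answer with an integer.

Let d = days at the first rate; then 365 − d days at the second rate.
€1,473,000 × [3.8%·d + 2.75%·(365−d)] / 365 = €55,719.76
Solving gives d = 359, so the new rate took effect on 26 Dec 2030.

359 days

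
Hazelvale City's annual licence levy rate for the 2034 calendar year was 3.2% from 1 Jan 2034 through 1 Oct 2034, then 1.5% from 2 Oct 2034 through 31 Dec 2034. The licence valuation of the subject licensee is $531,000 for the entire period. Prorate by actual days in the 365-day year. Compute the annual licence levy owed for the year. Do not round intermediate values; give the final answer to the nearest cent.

1 Jan – 1 Oct 2034: 274 days at 3.2% → $531,000 × 3.2% × 274/365 = $12,755.6384
2 Oct – 31 Dec 2034: 91 days at 1.5% → $531,000 × 1.5% × 91/365 = $1,985.7945
Total = $14,741.4329

$14,741.43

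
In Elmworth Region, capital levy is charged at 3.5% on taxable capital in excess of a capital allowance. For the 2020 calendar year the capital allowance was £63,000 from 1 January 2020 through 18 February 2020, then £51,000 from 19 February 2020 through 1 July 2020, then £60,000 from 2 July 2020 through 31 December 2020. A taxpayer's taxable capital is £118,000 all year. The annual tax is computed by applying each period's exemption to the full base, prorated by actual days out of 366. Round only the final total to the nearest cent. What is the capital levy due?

1 January – 18 February 2020: 49 days, exemption £63,000 → (£118,000 − £63,000) × 3.5% × 49/366 = £257.7186
19 February – 1 July 2020: 134 days, exemption £51,000 → (£118,000 − £51,000) × 3.5% × 134/366 = £858.5519
2 July – 31 December 2020: 183 days, exemption £60,000 → (£118,000 − £60,000) × 3.5% × 183/366 = £1,015.0000
Total = £2,131.2705

£2,131.27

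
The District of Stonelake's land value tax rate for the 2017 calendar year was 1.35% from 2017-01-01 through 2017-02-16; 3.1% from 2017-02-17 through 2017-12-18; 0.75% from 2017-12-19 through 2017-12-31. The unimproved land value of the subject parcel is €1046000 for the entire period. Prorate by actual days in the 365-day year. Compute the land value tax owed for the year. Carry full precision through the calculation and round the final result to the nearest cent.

€29193.43

2017-01-01 to 2017-02-16: 47 days at 1.35% → €1046000 × 1.35% × 47/365 = €1818.3205
2017-02-17 to 2017-12-18: 305 days at 3.1% → €1046000 × 3.1% × 305/365 = €27095.6986
2017-12-19 to 2017-12-31: 13 days at 0.75% → €1046000 × 0.75% × 13/365 = €279.4110
Total = €29193.4301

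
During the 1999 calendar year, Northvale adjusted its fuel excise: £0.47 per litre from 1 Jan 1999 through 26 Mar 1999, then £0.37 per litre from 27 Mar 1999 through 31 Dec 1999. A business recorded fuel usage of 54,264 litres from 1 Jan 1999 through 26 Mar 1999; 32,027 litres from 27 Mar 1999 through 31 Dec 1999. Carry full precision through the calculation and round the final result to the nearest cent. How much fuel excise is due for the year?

£37,354.07

1 Jan – 26 Mar 1999: 54,264 litres at £0.47/litre → £25,504.08
27 Mar – 31 Dec 1999: 32,027 litres at £0.37/litre → £11,849.99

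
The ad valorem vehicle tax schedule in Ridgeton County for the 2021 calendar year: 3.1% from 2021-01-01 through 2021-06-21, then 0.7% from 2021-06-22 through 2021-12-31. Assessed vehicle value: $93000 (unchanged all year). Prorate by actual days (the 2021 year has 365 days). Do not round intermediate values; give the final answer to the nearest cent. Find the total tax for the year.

2021-01-01 to 2021-06-21: 172 days at 3.1% → $93000 × 3.1% × 172/365 = $1358.5644
2021-06-22 to 2021-12-31: 193 days at 0.7% → $93000 × 0.7% × 193/365 = $344.2274
Total = $1702.7918

$1702.79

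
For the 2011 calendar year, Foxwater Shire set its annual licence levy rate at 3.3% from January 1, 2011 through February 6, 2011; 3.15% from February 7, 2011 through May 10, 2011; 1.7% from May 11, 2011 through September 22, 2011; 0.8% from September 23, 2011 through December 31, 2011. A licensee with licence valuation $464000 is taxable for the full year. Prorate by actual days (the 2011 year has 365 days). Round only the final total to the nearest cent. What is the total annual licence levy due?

$9210.72

January 1 – February 6, 2011: 37 days at 3.3% → $464000 × 3.3% × 37/365 = $1552.1753
February 7 – May 10, 2011: 93 days at 3.15% → $464000 × 3.15% × 93/365 = $3724.0767
May 11 – September 22, 2011: 135 days at 1.7% → $464000 × 1.7% × 135/365 = $2917.4795
September 23 – December 31, 2011: 100 days at 0.8% → $464000 × 0.8% × 100/365 = $1016.9863
Total = $9210.7178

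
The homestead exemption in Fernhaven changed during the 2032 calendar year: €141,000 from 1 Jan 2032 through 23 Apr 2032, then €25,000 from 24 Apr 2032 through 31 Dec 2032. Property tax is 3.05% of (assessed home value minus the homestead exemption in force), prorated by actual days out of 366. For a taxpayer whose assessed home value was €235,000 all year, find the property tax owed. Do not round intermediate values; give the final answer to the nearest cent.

€5,303.00

1 Jan – 23 Apr 2032: 114 days, exemption €141,000 → (€235,000 − €141,000) × 3.05% × 114/366 = €893.0000
24 Apr – 31 Dec 2032: 252 days, exemption €25,000 → (€235,000 − €25,000) × 3.05% × 252/366 = €4,410.0000
Total = €5,303.0000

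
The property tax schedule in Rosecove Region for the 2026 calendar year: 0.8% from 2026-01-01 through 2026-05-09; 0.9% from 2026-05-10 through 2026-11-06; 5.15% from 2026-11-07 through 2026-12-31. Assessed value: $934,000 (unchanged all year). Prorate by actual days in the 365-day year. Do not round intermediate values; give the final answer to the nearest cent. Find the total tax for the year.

$14,057.34

2026-01-01 to 2026-05-09: 129 days at 0.8% → $934,000 × 0.8% × 129/365 = $2,640.7890
2026-05-10 to 2026-11-06: 181 days at 0.9% → $934,000 × 0.9% × 181/365 = $4,168.4548
2026-11-07 to 2026-12-31: 55 days at 5.15% → $934,000 × 5.15% × 55/365 = $7,248.0959
Total = $14,057.3397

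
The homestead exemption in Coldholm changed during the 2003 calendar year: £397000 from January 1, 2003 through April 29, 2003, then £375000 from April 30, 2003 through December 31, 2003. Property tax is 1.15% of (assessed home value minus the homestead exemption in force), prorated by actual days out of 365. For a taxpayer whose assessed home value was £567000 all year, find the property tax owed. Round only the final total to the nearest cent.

January 1 – April 29, 2003: 119 days, exemption £397000 → (£567000 − £397000) × 1.15% × 119/365 = £637.3836
April 30 – December 31, 2003: 246 days, exemption £375000 → (£567000 − £375000) × 1.15% × 246/365 = £1488.1315
Total = £2125.5151

£2125.52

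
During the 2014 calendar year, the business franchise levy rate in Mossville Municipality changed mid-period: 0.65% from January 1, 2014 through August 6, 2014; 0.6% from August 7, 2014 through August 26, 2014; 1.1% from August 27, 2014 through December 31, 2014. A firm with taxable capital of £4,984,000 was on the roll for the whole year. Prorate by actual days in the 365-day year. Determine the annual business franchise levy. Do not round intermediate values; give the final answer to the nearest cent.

January 1 – August 6, 2014: 218 days at 0.65% → £4,984,000 × 0.65% × 218/365 = £19,348.8438
August 7 – August 26, 2014: 20 days at 0.6% → £4,984,000 × 0.6% × 20/365 = £1,638.5753
August 27 – December 31, 2014: 127 days at 1.1% → £4,984,000 × 1.1% × 127/365 = £19,075.7479
Total = £40,063.1671

£40,063.17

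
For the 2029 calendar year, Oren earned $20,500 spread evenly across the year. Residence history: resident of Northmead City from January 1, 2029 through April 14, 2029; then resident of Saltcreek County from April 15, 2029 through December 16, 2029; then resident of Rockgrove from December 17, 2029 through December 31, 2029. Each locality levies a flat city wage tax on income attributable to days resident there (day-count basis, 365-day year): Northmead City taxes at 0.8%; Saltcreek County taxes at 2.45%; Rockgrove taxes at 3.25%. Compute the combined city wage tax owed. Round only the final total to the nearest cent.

Northmead City, January 1 – April 14, 2029: 104 days → $20,500 × 0.8% × 104/365 = $46.7288
Saltcreek County, April 15 – December 16, 2029: 246 days → $20,500 × 2.45% × 246/365 = $338.5027
Rockgrove, December 17 – December 31, 2029: 15 days → $20,500 × 3.25% × 15/365 = $27.3801
Total = $412.6116

$412.61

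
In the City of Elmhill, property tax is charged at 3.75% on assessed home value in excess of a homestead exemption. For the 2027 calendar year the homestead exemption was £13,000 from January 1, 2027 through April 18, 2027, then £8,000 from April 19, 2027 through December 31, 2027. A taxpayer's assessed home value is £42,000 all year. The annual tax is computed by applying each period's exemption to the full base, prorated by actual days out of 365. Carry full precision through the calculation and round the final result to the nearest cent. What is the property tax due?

£1,219.52

January 1 – April 18, 2027: 108 days, exemption £13,000 → (£42,000 − £13,000) × 3.75% × 108/365 = £321.7808
April 19 – December 31, 2027: 257 days, exemption £8,000 → (£42,000 − £8,000) × 3.75% × 257/365 = £897.7397
Total = £1,219.5205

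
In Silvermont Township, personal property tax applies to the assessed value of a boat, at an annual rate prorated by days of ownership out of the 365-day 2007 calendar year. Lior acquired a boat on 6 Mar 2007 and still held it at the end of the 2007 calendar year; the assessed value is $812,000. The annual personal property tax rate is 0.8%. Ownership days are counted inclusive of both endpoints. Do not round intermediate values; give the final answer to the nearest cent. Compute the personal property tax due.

Days held (6 Mar – 31 Dec 2007): 301 out of 365
Tax = $812,000 × 0.8% × 301/365 = $5,356.9753

$5,356.98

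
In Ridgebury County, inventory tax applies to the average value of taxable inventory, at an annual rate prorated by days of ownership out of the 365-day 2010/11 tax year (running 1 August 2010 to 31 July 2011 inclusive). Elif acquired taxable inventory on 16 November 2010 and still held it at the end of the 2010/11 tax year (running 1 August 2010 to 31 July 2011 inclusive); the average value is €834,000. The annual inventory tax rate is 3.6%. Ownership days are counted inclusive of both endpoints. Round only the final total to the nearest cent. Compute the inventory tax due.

Days held (16 November 2010 – 31 July 2011): 258 out of 365
Tax = €834,000 × 3.6% × 258/365 = €21,222.4438

€21,222.44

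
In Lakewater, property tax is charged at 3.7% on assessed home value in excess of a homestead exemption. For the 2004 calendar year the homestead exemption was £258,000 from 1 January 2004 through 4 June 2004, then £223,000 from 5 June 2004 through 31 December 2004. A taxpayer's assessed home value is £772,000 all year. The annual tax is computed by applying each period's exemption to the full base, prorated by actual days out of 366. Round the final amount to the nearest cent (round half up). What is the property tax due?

£19,761.03

1 January – 4 June 2004: 156 days, exemption £258,000 → (£772,000 − £258,000) × 3.7% × 156/366 = £8,106.0328
5 June – 31 December 2004: 210 days, exemption £223,000 → (£772,000 − £223,000) × 3.7% × 210/366 = £11,655.0000
Total = £19,761.0328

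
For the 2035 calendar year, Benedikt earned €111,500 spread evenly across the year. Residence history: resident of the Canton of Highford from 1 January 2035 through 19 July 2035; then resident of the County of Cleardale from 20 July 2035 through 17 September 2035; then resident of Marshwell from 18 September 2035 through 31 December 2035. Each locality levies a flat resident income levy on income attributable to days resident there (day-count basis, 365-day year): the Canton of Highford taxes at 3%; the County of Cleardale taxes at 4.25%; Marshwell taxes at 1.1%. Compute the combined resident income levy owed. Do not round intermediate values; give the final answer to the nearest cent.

€2,964.68

The Canton of Highford, 1 January – 19 July 2035: 200 days → €111,500 × 3% × 200/365 = €1,832.8767
The County of Cleardale, 20 July – 17 September 2035: 60 days → €111,500 × 4.25% × 60/365 = €778.9726
Marshwell, 18 September – 31 December 2035: 105 days → €111,500 × 1.1% × 105/365 = €352.8288
Total = €2,964.6781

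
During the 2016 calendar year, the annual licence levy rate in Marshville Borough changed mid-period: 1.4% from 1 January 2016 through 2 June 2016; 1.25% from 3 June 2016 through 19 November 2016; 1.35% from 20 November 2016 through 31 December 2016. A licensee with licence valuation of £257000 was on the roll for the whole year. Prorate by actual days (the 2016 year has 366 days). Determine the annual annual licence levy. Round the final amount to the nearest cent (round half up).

£3404.20

1 January – 2 June 2016: 154 days at 1.4% → £257000 × 1.4% × 154/366 = £1513.9126
3 June – 19 November 2016: 170 days at 1.25% → £257000 × 1.25% × 170/366 = £1492.1448
20 November – 31 December 2016: 42 days at 1.35% → £257000 × 1.35% × 42/366 = £398.1393
Total = £3404.1967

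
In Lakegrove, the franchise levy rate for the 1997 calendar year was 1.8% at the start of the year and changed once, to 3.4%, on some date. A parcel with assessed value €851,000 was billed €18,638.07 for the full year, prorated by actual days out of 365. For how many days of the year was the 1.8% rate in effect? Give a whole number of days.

276 days

Let d = days at the first rate; then 365 − d days at the second rate.
€851,000 × [1.8%·d + 3.4%·(365−d)] / 365 = €18,638.07
Solving gives d = 276, so the new rate took effect on October 4, 1997.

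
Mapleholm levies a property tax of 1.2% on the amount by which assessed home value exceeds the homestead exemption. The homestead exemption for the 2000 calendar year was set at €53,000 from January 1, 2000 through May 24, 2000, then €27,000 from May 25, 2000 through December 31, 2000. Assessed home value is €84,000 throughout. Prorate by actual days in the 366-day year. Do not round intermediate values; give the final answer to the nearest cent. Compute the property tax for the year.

January 1 – May 24, 2000: 145 days, exemption €53,000 → (€84,000 − €53,000) × 1.2% × 145/366 = €147.3770
May 25 – December 31, 2000: 221 days, exemption €27,000 → (€84,000 − €27,000) × 1.2% × 221/366 = €413.0164
Total = €560.3934

€560.39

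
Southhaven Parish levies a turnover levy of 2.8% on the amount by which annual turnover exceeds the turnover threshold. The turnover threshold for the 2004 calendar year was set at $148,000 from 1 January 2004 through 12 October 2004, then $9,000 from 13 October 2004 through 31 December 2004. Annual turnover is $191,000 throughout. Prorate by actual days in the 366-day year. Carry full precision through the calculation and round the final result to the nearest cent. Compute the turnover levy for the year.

1 January – 12 October 2004: 286 days, exemption $148,000 → ($191,000 − $148,000) × 2.8% × 286/366 = $940.8306
13 October – 31 December 2004: 80 days, exemption $9,000 → ($191,000 − $9,000) × 2.8% × 80/366 = $1,113.8798
Total = $2,054.7104

$2,054.71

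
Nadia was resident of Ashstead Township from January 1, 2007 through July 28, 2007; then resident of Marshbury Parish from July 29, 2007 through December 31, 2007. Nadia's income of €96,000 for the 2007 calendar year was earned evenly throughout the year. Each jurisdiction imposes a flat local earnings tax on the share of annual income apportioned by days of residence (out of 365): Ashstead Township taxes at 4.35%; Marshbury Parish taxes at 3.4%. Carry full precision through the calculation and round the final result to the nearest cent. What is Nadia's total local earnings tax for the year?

€3,786.21

Ashstead Township, January 1 – July 28, 2007: 209 days → €96,000 × 4.35% × 209/365 = €2,391.1890
Marshbury Parish, July 29 – December 31, 2007: 156 days → €96,000 × 3.4% × 156/365 = €1,395.0247
Total = €3,786.2137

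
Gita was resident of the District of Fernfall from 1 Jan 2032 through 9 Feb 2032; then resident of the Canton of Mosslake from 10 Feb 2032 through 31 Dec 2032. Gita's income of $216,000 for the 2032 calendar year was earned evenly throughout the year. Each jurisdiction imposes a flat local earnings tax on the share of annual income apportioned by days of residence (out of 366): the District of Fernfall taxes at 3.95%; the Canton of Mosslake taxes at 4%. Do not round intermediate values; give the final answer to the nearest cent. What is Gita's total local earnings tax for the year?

The District of Fernfall, 1 Jan – 9 Feb 2032: 40 days → $216,000 × 3.95% × 40/366 = $932.4590
The Canton of Mosslake, 10 Feb – 31 Dec 2032: 326 days → $216,000 × 4% × 326/366 = $7,695.7377
Total = $8,628.1967

$8,628.20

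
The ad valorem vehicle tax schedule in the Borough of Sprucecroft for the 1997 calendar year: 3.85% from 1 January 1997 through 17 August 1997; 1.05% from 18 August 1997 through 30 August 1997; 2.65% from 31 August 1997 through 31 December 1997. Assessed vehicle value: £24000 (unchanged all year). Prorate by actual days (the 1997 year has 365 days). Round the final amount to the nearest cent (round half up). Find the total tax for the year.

1 January – 17 August 1997: 229 days at 3.85% → £24000 × 3.85% × 229/365 = £579.7151
18 August – 30 August 1997: 13 days at 1.05% → £24000 × 1.05% × 13/365 = £8.9753
31 August – 31 December 1997: 123 days at 2.65% → £24000 × 2.65% × 123/365 = £214.3233
Total = £803.0137

£803.01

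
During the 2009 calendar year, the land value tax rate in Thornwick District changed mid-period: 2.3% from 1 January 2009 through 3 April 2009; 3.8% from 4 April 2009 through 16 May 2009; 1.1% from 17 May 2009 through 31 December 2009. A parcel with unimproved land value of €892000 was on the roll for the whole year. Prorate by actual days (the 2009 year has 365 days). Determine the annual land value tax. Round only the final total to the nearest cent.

1 January – 3 April 2009: 93 days at 2.3% → €892000 × 2.3% × 93/365 = €5227.3644
4 April – 16 May 2009: 43 days at 3.8% → €892000 × 3.8% × 43/365 = €3993.2274
17 May – 31 December 2009: 229 days at 1.1% → €892000 × 1.1% × 229/365 = €6156.0219
Total = €15376.6137

€15376.61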